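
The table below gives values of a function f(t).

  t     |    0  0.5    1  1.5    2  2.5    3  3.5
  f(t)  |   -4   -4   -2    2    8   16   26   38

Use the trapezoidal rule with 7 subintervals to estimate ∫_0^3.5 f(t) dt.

Δt = 0.5.
T_7 = (0.5/2)·[(-4) + 2·(-4) + 2·(-2) + 2·2 + 2·8 + 2·16 + 2·26 + 38] = 31.5.

31.5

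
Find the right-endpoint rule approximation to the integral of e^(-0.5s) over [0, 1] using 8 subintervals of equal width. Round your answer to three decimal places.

Δs = (1 − 0)/8 = 0.125.
Right endpoints: 0.125, 0.25, 0.375, 0.5, 0.625, 0.75, 0.875, 1.
f(0.125) ≈ 0.939, f(0.25) ≈ 0.882, f(0.375) ≈ 0.829, f(0.5) ≈ 0.779, f(0.625) ≈ 0.732, f(0.75) ≈ 0.687, f(0.875) ≈ 0.646, f(1) ≈ 0.607.
Sum = Δs · [f(0.125) + f(0.25) + f(0.375) + ...].
Sum ≈ 0.763.

0.763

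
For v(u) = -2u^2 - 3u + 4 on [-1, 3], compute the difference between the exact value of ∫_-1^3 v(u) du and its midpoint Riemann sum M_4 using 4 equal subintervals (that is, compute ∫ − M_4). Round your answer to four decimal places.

-0.6667

Exact integral: ∫_-1^3 v(u) du ≈ -14.666667.
M_4 = -14.
Error ≈ -14.666667 − (-14) ≈ -0.6667.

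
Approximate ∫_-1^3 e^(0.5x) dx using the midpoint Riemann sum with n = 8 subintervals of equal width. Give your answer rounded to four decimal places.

Δx = (3 − (-1))/8 = 0.5.
Midpoints: -0.75, -0.25, 0.25, 0.75, 1.25, 1.75, 2.25, 2.75.
f(-0.75) ≈ 0.6873, f(-0.25) ≈ 0.8825, f(0.25) ≈ 1.1331, f(0.75) ≈ 1.4550, f(1.25) ≈ 1.8682, f(1.75) ≈ 2.3989, f(2.25) ≈ 3.0802, f(2.75) ≈ 3.9551.
Sum = Δx · [f(-0.75) + f(-0.25) + f(0.25) + ...].
Sum ≈ 7.7302.

7.7302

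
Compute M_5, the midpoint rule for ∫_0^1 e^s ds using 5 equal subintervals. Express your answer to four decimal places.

Δs = (1 − 0)/5 = 0.2.
Midpoints: 0.1, 0.3, 0.5, 0.7, 0.9.
f(0.1) ≈ 1.1052, f(0.3) ≈ 1.3499, f(0.5) ≈ 1.6487, f(0.7) ≈ 2.0138, f(0.9) ≈ 2.4596.
Sum = Δs · [f(0.1) + f(0.3) + f(0.5) + f(0.7) + f(0.9)].
Sum ≈ 1.7154.

1.7154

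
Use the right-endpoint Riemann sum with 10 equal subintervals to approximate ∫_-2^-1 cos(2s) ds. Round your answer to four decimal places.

Δs = (-1 − (-2))/10 = 0.1.
Right endpoints: -1.9, -1.8, -1.7, -1.6, -1.5, -1.4, -1.3, -1.2, -1.1, -1.
f(-1.9) ≈ -0.7910, f(-1.8) ≈ -0.8968, f(-1.7) ≈ -0.9668, f(-1.6) ≈ -0.9983, f(-1.5) ≈ -0.9900, f(-1.4) ≈ -0.9422, f(-1.3) ≈ -0.8569, f(-1.2) ≈ -0.7374, f(-1.1) ≈ -0.5885, f(-1) ≈ -0.4161.
Sum = Δs · [f(-1.9) + f(-1.8) + f(-1.7) + ...].
Sum ≈ -0.8184.

-0.8184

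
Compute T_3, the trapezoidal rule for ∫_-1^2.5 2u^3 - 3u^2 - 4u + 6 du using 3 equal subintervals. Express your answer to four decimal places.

14.0972

Δu = (2.5 − (-1))/3 = 7/6.
f(-1) = 5, f(1/6) = 142/27, f(4/3) = 2/27, f(2.5) = 8.5.
T_3 = (Δu/2)·[f(u_0) + 2f(u_1) + 2f(u_2) + f(u_3)].
Sum ≈ 14.0972.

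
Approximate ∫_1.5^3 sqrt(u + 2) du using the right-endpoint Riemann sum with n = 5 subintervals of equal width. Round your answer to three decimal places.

Δu = (3 − 1.5)/5 = 0.3.
Right endpoints: 1.8, 2.1, 2.4, 2.7, 3.
f(1.8) ≈ 1.949, f(2.1) ≈ 2.025, f(2.4) ≈ 2.098, f(2.7) ≈ 2.168, f(3) ≈ 2.236.
Sum = Δu · [f(1.8) + f(2.1) + f(2.4) + f(2.7) + f(3)].
Sum ≈ 3.143.

3.143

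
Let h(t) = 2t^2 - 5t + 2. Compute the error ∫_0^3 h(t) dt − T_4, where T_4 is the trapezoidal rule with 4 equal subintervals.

Exact integral: ∫_0^3 h(t) dt = 1.5.
T_4 = 2.0625.
Error = 1.5 − 2.0625 = -0.5625.

-0.5625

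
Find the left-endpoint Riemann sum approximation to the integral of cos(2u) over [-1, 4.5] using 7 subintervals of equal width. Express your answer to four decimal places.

0.7133

Δu = (4.5 − (-1))/7 = 11/14.
Left endpoints: -1, -3/14, 4/7, 19/14, 15/7, 41/14, 26/7.
f(-1) ≈ -0.4161, f(-3/14) ≈ 0.9096, f(4/7) ≈ 0.4150, f(19/14) ≈ -0.9101, f(15/7) ≈ -0.4138, f(41/14) ≈ 0.9106, f(26/7) ≈ 0.4127.
Sum = Δu · [f(-1) + f(-3/14) + f(4/7) + ...].
Sum ≈ 0.7133.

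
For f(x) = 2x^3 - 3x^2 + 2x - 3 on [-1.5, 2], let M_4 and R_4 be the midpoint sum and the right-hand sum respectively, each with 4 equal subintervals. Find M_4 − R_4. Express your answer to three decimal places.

-9.714

M_4 ≈ -14.32129.
R_4 ≈ -4.60742.
M_4 − R_4 ≈ -9.714.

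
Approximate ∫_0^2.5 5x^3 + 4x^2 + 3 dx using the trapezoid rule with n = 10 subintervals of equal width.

Δx = (2.5 − 0)/10 = 0.25.
f(0) = 3, f(0.25) = 3.328125, f(0.5) = 4.625, f(0.75) = 7.359375, f(1) = 12, f(1.25) = 19.015625, f(1.5) = 28.875, f(1.75) = 42.046875, f(2) = 59, f(2.25) = 80.203125, f(2.5) = 106.125.
T_10 = (Δx/2)·[f(x_0) + 2f(x_1) + ... + 2f(x_{9}) + f(x_10)].
Sum = 77.75390625.

77.75390625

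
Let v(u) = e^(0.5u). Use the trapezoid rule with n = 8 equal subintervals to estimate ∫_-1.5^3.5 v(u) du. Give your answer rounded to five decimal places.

Δu = (3.5 − (-1.5))/8 = 0.625.
v(-1.5) ≈ 0.47237, v(-0.875) ≈ 0.64565, v(-0.25) ≈ 0.88250, v(0.375) ≈ 1.20623, v(1) ≈ 1.64872, v(1.625) ≈ 2.25353, v(2.25) ≈ 3.08022, v(2.875) ≈ 4.21016, v(3.5) ≈ 5.75460.
T_8 = (Δu/2)·[v(u_0) + 2v(u_1) + ... + 2v(u_{7}) + v(u_8)].
Sum ≈ 10.65031.

10.65031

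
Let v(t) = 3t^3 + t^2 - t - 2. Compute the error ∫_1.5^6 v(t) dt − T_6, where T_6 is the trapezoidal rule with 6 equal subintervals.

-14.66015625

Exact integral: ∫_1.5^6 v(t) dt = 1013.203125.
T_6 = 1027.86328125.
Error = 1013.203125 − 1027.86328125 = -14.66015625.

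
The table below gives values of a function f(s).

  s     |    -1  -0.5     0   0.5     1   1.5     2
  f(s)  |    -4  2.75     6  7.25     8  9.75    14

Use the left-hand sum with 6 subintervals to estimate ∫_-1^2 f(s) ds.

Δs = 0.5.
Sum = 0.5·[(-4) + 2.75 + 6 + 7.25 + 8 + 9.75] = 14.875.

14.875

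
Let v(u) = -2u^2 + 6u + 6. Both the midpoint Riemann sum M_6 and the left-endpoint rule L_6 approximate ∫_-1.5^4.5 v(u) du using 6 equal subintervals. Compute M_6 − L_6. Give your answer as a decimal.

M_6 = 28.
L_6 = 25.
M_6 − L_6 = 3.

3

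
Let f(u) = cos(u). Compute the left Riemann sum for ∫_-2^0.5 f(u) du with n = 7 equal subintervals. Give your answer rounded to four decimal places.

1.1429

Δu = (0.5 − (-2))/7 = 5/14.
Left endpoints: -2, -23/14, -9/7, -13/14, -4/7, -3/14, 1/7.
f(-2) ≈ -0.4161, f(-23/14) ≈ -0.0720, f(-9/7) ≈ 0.2812, f(-13/14) ≈ 0.5990, f(-4/7) ≈ 0.8411, f(-3/14) ≈ 0.9771, f(1/7) ≈ 0.9898.
Sum = Δu · [f(-2) + f(-23/14) + f(-9/7) + ...].
Sum ≈ 1.1429.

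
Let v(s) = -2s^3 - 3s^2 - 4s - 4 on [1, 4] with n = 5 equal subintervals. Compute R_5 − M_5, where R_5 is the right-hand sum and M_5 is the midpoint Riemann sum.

-59.76

R_5 = -290.64.
M_5 = -230.88.
R_5 − M_5 = -59.76.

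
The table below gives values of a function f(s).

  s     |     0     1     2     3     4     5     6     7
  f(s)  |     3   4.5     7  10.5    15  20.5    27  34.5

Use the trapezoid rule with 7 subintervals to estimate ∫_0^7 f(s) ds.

103.25

Δs = 1.
T_7 = (1/2)·[3 + 2·4.5 + 2·7 + 2·10.5 + 2·15 + 2·20.5 + 2·27 + 34.5] = 103.25.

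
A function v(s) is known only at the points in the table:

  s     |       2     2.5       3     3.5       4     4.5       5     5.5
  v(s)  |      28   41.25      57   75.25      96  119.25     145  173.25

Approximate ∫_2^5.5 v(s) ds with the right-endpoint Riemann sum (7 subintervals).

353.5

Δs = 0.5.
Sum = 0.5·[41.25 + 57 + 75.25 + 96 + 119.25 + 145 + 173.25] = 353.5.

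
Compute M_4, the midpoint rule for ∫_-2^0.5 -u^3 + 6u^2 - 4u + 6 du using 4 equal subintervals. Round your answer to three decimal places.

42.063

Δu = (0.5 − (-2))/4 = 0.625.
Midpoints: -1.6875, -1.0625, -0.4375, 0.1875.
f(-1.6875) = 141891/4096, f(-1.0625) = 74641/4096, f(-0.4375) = 36791/4096, f(0.1875) = 22341/4096.
Sum = Δu · [f(-1.6875) + f(-1.0625) + f(-0.4375) + f(0.1875)].
Sum ≈ 42.063.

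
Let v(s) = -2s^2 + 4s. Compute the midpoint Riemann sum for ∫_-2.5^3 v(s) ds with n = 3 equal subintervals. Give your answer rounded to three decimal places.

-19.836

Δs = (3 − (-2.5))/3 = 11/6.
Midpoints: -19/12, 0.25, 25/12.
v(-19/12) = -817/72, v(0.25) = 0.875, v(25/12) = -25/72.
Sum = Δs · [v(-19/12) + v(0.25) + v(25/12)].
Sum ≈ -19.836.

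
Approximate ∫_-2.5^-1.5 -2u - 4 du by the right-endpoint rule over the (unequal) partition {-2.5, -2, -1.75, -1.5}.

Subinterval widths: 0.5, 0.25, 0.25.
Right endpoints: -2, -1.75, -1.5.
f(-2) = 0, f(-1.75) = -0.5, f(-1.5) = -1.
Sum = Σ Δu_i · f(u_i).
Sum = -0.375.

-0.375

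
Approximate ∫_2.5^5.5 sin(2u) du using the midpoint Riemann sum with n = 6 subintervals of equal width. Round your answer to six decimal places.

Δu = (5.5 − 2.5)/6 = 0.5.
Midpoints: 2.75, 3.25, 3.75, 4.25, 4.75, 5.25.
f(2.75) ≈ -0.705540, f(3.25) ≈ 0.215120, f(3.75) ≈ 0.938000, f(4.25) ≈ 0.798487, f(4.75) ≈ -0.075151, f(5.25) ≈ -0.879696.
Sum = Δu · [f(2.75) + f(3.25) + f(3.75) + ...].
Sum ≈ 0.145610.

0.145610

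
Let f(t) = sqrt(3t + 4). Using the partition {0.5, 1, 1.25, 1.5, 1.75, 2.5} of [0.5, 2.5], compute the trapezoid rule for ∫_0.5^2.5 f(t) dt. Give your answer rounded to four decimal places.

5.7957

Subinterval widths: 0.5, 0.25, 0.25, 0.25, 0.75.
f(0.5) ≈ 2.3452, f(1) ≈ 2.6458, f(1.25) ≈ 2.7839, f(1.5) ≈ 2.9155, f(1.75) ≈ 3.0414, f(2.5) ≈ 3.3912.
On each subinterval the trapezoid contributes (Δt_i/2)·[f(t_{i-1}) + f(t_i)].
Sum ≈ 5.7957.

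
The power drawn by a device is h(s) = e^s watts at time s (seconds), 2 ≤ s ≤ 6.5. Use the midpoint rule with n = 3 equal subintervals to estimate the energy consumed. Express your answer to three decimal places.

Δs = (6.5 − 2)/3 = 1.5.
Midpoints: 2.75, 4.25, 5.75.
h(2.75) ≈ 15.643, h(4.25) ≈ 70.105, h(5.75) ≈ 314.191.
Sum = Δs · [h(2.75) + h(4.25) + h(5.75)].
Sum ≈ 599.908.

599.908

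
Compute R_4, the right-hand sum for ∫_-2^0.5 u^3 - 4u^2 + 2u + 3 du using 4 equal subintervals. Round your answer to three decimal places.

-3.296

Δu = (0.5 − (-2))/4 = 0.625.
Right endpoints: -1.375, -0.75, -0.125, 0.5.
f(-1.375) = -5075/512, f(-0.75) = -1.171875, f(-0.125) = 1375/512, f(0.5) = 3.125.
Sum = Δu · [f(-1.375) + f(-0.75) + f(-0.125) + f(0.5)].
Sum ≈ -3.296.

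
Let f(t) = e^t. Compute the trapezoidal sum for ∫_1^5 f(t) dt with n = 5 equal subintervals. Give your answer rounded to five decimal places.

Δt = (5 − 1)/5 = 0.8.
f(1) ≈ 2.71828, f(1.8) ≈ 6.04965, f(2.6) ≈ 13.46374, f(3.4) ≈ 29.96410, f(4.2) ≈ 66.68633, f(5) ≈ 148.41316.
T_5 = (Δt/2)·[f(t_0) + 2f(t_1) + ... + 2f(t_{4}) + f(t_5)].
Sum ≈ 153.38363.

153.38363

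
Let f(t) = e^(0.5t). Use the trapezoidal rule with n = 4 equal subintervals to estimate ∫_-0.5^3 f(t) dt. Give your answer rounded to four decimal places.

Δt = (3 − (-0.5))/4 = 0.875.
f(-0.5) ≈ 0.7788, f(0.375) ≈ 1.2062, f(1.25) ≈ 1.8682, f(2.125) ≈ 2.8936, f(3) ≈ 4.4817.
T_4 = (Δt/2)·[f(t_0) + 2f(t_1) + 2f(t_2) + 2f(t_3) + f(t_4)].
Sum ≈ 7.5235.

7.5235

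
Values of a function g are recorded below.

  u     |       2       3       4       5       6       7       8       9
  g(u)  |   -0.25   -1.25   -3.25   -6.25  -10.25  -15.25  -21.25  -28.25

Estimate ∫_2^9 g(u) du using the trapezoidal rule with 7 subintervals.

-71.75

Δu = 1.
T_7 = (1/2)·[(-0.25) + 2·(-1.25) + 2·(-3.25) + 2·(-6.25) + 2·(-10.25) + 2·(-15.25) + 2·(-21.25) + (-28.25)] = -71.75.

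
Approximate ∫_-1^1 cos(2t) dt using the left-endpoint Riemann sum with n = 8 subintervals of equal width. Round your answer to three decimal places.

0.890

Δt = (1 − (-1))/8 = 0.25.
Left endpoints: -1, -0.75, -0.5, -0.25, 0, 0.25, 0.5, 0.75.
f(-1) ≈ -0.416, f(-0.75) ≈ 0.071, f(-0.5) ≈ 0.540, f(-0.25) ≈ 0.878, f(0) ≈ 1.000, f(0.25) ≈ 0.878, f(0.5) ≈ 0.540, f(0.75) ≈ 0.071.
Sum = Δt · [f(-1) + f(-0.75) + f(-0.5) + ...].
Sum ≈ 0.890.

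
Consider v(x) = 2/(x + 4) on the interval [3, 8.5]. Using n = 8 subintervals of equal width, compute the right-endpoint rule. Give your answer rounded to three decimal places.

1.118

Δx = (8.5 − 3)/8 = 0.6875.
Right endpoints: 3.6875, 4.375, 5.0625, 5.75, 6.4375, 7.125, 7.8125, 8.5.
v(3.6875) = 32/123, v(4.375) = 16/67, v(5.0625) = 32/145, v(5.75) = 8/39, v(6.4375) = 32/167, v(7.125) = 16/89, v(7.8125) = 32/189, v(8.5) = 0.16.
Sum = Δx · [v(3.6875) + v(4.375) + v(5.0625) + ...].
Sum ≈ 1.118.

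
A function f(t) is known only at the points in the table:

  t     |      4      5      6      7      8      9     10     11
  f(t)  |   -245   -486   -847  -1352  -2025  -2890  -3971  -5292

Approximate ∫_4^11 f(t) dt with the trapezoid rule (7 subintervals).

-14339.5

Δt = 1.
T_7 = (1/2)·[(-245) + 2·(-486) + 2·(-847) + 2·(-1352) + 2·(-2025) + 2·(-2890) + 2·(-3971) + (-5292)] = -14339.5.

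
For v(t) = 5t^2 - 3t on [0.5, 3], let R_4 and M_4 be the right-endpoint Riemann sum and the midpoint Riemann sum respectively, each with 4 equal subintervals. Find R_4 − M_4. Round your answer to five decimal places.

R_4 = 43.80859375.
M_4 ≈ 31.2597656.
R_4 − M_4 ≈ 12.54883.

12.54883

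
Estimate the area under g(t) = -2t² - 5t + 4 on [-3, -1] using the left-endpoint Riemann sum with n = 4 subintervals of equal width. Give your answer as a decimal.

9

Δt = (-1 − (-3))/4 = 0.5.
Left endpoints: -3, -2.5, -2, -1.5.
g(-3) = 1, g(-2.5) = 4, g(-2) = 6, g(-1.5) = 7.
Sum = Δt · [g(-3) + g(-2.5) + g(-2) + g(-1.5)].
Sum = 9.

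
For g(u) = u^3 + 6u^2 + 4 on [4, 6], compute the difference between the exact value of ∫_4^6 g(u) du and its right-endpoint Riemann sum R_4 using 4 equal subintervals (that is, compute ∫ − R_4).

-69.75

Exact integral: ∫_4^6 g(u) du = 572.
R_4 = 641.75.
Error = 572 − 641.75 = -69.75.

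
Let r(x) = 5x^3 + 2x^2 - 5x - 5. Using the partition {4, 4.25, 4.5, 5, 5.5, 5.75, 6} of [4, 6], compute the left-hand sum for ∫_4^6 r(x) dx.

1197.6875

Subinterval widths: 0.25, 0.25, 0.5, 0.5, 0.25, 0.25.
Left endpoints: 4, 4.25, 4.5, 5, 5.5, 5.75.
r(4) = 327, r(4.25) = 393.703125, r(4.5) = 468.625, r(5) = 645, r(5.5) = 859.875, r(5.75) = 982.921875.
Sum = Σ Δx_i · r(x_i).
Sum = 1197.6875.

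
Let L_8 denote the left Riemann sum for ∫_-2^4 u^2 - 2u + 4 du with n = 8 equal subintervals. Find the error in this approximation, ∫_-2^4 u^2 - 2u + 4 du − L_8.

-0.5625

Exact integral: ∫_-2^4 f(u) du = 36.
L_8 = 36.5625.
Error = 36 − 36.5625 = -0.5625.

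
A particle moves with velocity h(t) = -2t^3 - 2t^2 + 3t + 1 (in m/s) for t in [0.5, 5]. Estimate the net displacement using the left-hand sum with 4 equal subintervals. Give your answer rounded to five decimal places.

Δt = (5 − 0.5)/4 = 1.125.
Left endpoints: 0.5, 1.625, 2.75, 3.875.
h(0.5) = 1.75, h(1.625) = -7.98828125, h(2.75) = -47.46875, h(3.875) = -133.77734375.
Sum = Δt · [h(0.5) + h(1.625) + h(2.75) + h(3.875)].
Sum ≈ -210.91992.

-210.91992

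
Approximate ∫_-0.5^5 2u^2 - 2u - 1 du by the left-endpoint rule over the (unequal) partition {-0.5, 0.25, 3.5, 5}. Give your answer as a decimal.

Subinterval widths: 0.75, 3.25, 1.5.
Left endpoints: -0.5, 0.25, 3.5.
f(-0.5) = 0.5, f(0.25) = -1.375, f(3.5) = 16.5.
Sum = Σ Δu_i · f(u_i).
Sum = 20.65625.

20.65625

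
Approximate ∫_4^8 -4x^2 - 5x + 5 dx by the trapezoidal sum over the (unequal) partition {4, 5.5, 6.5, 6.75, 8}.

-701.5625

Subinterval widths: 1.5, 1, 0.25, 1.25.
f(4) = -79, f(5.5) = -143.5, f(6.5) = -196.5, f(6.75) = -211, f(8) = -291.
On each subinterval the trapezoid contributes (Δx_i/2)·[f(x_{i-1}) + f(x_i)].
Sum = -701.5625.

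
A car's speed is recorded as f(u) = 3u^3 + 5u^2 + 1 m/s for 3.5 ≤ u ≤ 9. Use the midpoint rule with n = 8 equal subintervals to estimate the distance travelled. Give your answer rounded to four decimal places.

Δu = (9 − 3.5)/8 = 0.6875.
Midpoints: 3.84375, 4.53125, 5.21875, 5.90625, 6.59375, 7.28125, 7.96875, 8.65625.
f(3.84375) = 8036009/32768, f(4.53125) = 12542643/32768, f(5.21875) = 18467397/32768, f(5.90625) = 26001935/32768, f(6.59375) = 35337921/32768, f(7.28125) = 46667019/32768, f(7.96875) = 60180893/32768, f(8.65625) = 76071207/32768.
Sum = Δu · [f(3.84375) + f(4.53125) + f(5.21875) + ...].
Sum ≈ 5943.9760.

5943.9760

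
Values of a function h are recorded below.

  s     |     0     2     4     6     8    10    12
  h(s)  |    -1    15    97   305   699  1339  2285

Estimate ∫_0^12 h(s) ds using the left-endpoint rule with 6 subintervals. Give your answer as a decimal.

4908

Δs = 2.
Sum = 2·[(-1) + 15 + 97 + 305 + 699 + 1339] = 4908.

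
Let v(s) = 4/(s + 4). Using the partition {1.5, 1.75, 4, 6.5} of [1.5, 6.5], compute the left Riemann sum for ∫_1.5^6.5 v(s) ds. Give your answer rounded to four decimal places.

Subinterval widths: 0.25, 2.25, 2.5.
Left endpoints: 1.5, 1.75, 4.
v(1.5) = 8/11, v(1.75) = 16/23, v(4) = 0.5.
Sum = Σ Δs_i · v(s_i).
Sum ≈ 2.9970.

2.9970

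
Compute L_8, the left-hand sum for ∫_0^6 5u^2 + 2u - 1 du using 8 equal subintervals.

320.8125

Δu = (6 − 0)/8 = 0.75.
Left endpoints: 0, 0.75, 1.5, 2.25, 3, 3.75, 4.5, 5.25.
f(0) = -1, f(0.75) = 3.3125, f(1.5) = 13.25, f(2.25) = 28.8125, f(3) = 50, f(3.75) = 76.8125, f(4.5) = 109.25, f(5.25) = 147.3125.
Sum = Δu · [f(0) + f(0.75) + f(1.5) + ...].
Sum = 320.8125.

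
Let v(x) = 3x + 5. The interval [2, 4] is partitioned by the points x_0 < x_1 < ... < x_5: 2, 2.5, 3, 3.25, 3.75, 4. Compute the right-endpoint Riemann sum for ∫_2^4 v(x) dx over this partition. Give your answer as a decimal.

Subinterval widths: 0.5, 0.5, 0.25, 0.5, 0.25.
Right endpoints: 2.5, 3, 3.25, 3.75, 4.
v(2.5) = 12.5, v(3) = 14, v(3.25) = 14.75, v(3.75) = 16.25, v(4) = 17.
Sum = Σ Δx_i · v(x_i).
Sum = 29.3125.

29.3125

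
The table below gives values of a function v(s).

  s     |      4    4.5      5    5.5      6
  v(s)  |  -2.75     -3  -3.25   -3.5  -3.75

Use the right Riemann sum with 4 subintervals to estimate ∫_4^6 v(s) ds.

Δs = 0.5.
Sum = 0.5·[(-3) + (-3.25) + (-3.5) + (-3.75)] = -6.75.

-6.75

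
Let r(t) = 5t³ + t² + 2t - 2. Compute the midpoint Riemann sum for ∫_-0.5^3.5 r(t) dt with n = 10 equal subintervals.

Δt = (3.5 − (-0.5))/10 = 0.4.
Midpoints: -0.3, 0.1, 0.5, 0.9, 1.3, 1.7, 2.1, 2.5, 2.9, 3.3.
r(-0.3) = -2.645, r(0.1) = -1.785, r(0.5) = -0.125, r(0.9) = 4.255, r(1.3) = 13.275, r(1.7) = 28.855, r(2.1) = 52.915, r(2.5) = 87.375, r(2.9) = 134.155, r(3.3) = 195.175.
Sum = Δt · [r(-0.3) + r(0.1) + r(0.5) + ...].
Sum = 204.58.

204.58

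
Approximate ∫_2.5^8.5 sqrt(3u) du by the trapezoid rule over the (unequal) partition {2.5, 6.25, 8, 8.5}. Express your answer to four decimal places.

23.8165

Subinterval widths: 3.75, 1.75, 0.5.
f(2.5) ≈ 2.7386, f(6.25) ≈ 4.3301, f(8) ≈ 4.8990, f(8.5) ≈ 5.0498.
On each subinterval the trapezoid contributes (Δu_i/2)·[f(u_{i-1}) + f(u_i)].
Sum ≈ 23.8165.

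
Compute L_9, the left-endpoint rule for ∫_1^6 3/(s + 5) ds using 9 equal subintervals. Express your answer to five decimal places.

Δs = (6 − 1)/9 = 5/9.
Left endpoints: 1, 14/9, 19/9, 8/3, 29/9, 34/9, 13/3, 44/9, 49/9.
f(1) = 0.5, f(14/9) = 27/59, f(19/9) = 0.421875, f(8/3) = 9/23, f(29/9) = 27/74, f(34/9) = 27/79, f(13/3) = 9/28, f(44/9) = 27/89, f(49/9) = 27/94.
Sum = Δs · [f(1) + f(14/9) + f(19/9) + ...].
Sum ≈ 1.88304.

1.88304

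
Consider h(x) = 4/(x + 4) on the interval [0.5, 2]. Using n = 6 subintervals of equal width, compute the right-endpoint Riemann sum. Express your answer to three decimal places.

1.123

Δx = (2 − 0.5)/6 = 0.25.
Right endpoints: 0.75, 1, 1.25, 1.5, 1.75, 2.
h(0.75) = 16/19, h(1) = 0.8, h(1.25) = 16/21, h(1.5) = 8/11, h(1.75) = 16/23, h(2) = 2/3.
Sum = Δx · [h(0.75) + h(1) + h(1.25) + ...].
Sum ≈ 1.123.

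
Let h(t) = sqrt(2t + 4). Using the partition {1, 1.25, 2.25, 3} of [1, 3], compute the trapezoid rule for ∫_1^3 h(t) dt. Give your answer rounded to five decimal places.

Subinterval widths: 0.25, 1, 0.75.
h(1) ≈ 2.44949, h(1.25) ≈ 2.54951, h(2.25) ≈ 2.91548, h(3) ≈ 3.16228.
On each subinterval the trapezoid contributes (Δt_i/2)·[h(t_{i-1}) + h(t_i)].
Sum ≈ 5.63653.

5.63653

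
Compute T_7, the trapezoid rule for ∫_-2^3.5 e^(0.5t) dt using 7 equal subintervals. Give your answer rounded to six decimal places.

Δt = (3.5 − (-2))/7 = 11/14.
f(-2) ≈ 0.367879, f(-17/14) ≈ 0.544906, f(-3/7) ≈ 0.807118, f(5/14) ≈ 1.195508, f(8/7) ≈ 1.770795, f(27/14) ≈ 2.622913, f(19/7) ≈ 3.885077, f(3.5) ≈ 5.754603.
T_7 = (Δt/2)·[f(t_0) + 2f(t_1) + ... + 2f(t_{6}) + f(t_7)].
Sum ≈ 10.911653.

10.911653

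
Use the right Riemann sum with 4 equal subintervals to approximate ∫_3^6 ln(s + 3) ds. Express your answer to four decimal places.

Δs = (6 − 3)/4 = 0.75.
Right endpoints: 3.75, 4.5, 5.25, 6.
f(3.75) ≈ 1.9095, f(4.5) ≈ 2.0149, f(5.25) ≈ 2.1102, f(6) ≈ 2.1972.
Sum = Δs · [f(3.75) + f(4.5) + f(5.25) + f(6)].
Sum ≈ 6.1739.

6.1739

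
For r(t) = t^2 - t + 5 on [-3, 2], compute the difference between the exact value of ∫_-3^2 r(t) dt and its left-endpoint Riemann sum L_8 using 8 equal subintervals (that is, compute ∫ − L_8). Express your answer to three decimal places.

Exact integral: ∫_-3^2 r(t) dt ≈ 39.16667.
L_8 = 42.6171875.
Error ≈ 39.16667 − 42.6171875 ≈ -3.451.

-3.451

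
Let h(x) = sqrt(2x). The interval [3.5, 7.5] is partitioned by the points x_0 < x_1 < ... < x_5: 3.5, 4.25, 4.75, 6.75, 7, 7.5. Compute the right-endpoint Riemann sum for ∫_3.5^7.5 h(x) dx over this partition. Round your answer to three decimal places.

Subinterval widths: 0.75, 0.5, 2, 0.25, 0.5.
Right endpoints: 4.25, 4.75, 6.75, 7, 7.5.
h(4.25) ≈ 2.915, h(4.75) ≈ 3.082, h(6.75) ≈ 3.674, h(7) ≈ 3.742, h(7.5) ≈ 3.873.
Sum = Σ Δx_i · h(x_i).
Sum ≈ 13.948.

13.948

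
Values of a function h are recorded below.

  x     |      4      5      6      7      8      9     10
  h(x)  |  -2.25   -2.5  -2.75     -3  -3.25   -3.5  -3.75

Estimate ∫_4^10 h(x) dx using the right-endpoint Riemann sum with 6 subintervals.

Δx = 1.
Sum = 1·[(-2.5) + (-2.75) + (-3) + (-3.25) + (-3.5) + (-3.75)] = -18.75.

-18.75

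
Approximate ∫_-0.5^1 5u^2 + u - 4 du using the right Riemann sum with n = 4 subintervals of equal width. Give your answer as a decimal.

-2.58984375

Δu = (1 − (-0.5))/4 = 0.375.
Right endpoints: -0.125, 0.25, 0.625, 1.
f(-0.125) = -4.046875, f(0.25) = -3.4375, f(0.625) = -1.421875, f(1) = 2.
Sum = Δu · [f(-0.125) + f(0.25) + f(0.625) + f(1)].
Sum = -2.58984375.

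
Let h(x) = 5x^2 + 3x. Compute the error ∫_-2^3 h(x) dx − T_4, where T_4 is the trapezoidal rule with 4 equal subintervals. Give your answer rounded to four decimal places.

-6.5104

Exact integral: ∫_-2^3 h(x) dx ≈ 65.833333.
T_4 = 72.34375.
Error ≈ 65.833333 − 72.34375 ≈ -6.5104.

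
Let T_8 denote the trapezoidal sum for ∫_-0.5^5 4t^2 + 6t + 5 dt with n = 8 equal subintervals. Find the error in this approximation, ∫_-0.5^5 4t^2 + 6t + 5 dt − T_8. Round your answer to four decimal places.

Exact integral: ∫_-0.5^5 f(t) dt ≈ 268.583333.
T_8 = 270.31640625.
Error ≈ 268.583333 − 270.31640625 ≈ -1.7331.

-1.7331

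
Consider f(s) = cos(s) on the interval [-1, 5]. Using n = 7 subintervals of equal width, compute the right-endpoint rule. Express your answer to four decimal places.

Δs = (5 − (-1))/7 = 6/7.
Right endpoints: -1/7, 5/7, 11/7, 17/7, 23/7, 29/7, 5.
f(-1/7) ≈ 0.9898, f(5/7) ≈ 0.7556, f(11/7) ≈ -0.0006, f(17/7) ≈ -0.7564, f(23/7) ≈ -0.9896, f(29/7) ≈ -0.5392, f(5) ≈ 0.2837.
Sum = Δs · [f(-1/7) + f(5/7) + f(11/7) + ...].
Sum ≈ -0.2202.

-0.2202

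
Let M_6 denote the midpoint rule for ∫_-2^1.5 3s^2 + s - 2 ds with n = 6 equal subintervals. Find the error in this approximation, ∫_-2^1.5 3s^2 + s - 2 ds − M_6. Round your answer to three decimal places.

Exact integral: ∫_-2^1.5 f(s) ds = 3.5.
M_6 ≈ 3.20226.
Error ≈ 3.5 − 3.20226 ≈ 0.298.

0.298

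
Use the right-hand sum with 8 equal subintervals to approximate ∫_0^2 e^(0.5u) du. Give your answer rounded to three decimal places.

3.656

Δu = (2 − 0)/8 = 0.25.
Right endpoints: 0.25, 0.5, 0.75, 1, 1.25, 1.5, 1.75, 2.
f(0.25) ≈ 1.133, f(0.5) ≈ 1.284, f(0.75) ≈ 1.455, f(1) ≈ 1.649, f(1.25) ≈ 1.868, f(1.5) ≈ 2.117, f(1.75) ≈ 2.399, f(2) ≈ 2.718.
Sum = Δu · [f(0.25) + f(0.5) + f(0.75) + ...].
Sum ≈ 3.656.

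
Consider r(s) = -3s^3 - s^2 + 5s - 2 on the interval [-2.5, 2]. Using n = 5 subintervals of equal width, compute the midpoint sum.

Δs = (2 − (-2.5))/5 = 0.9.
Midpoints: -2.05, -1.15, -0.25, 0.65, 1.55.
r(-2.05) = 9.392875, r(-1.15) = -4.509875, r(-0.25) = -3.265625, r(0.65) = 0.003625, r(1.55) = -7.824125.
Sum = Δs · [r(-2.05) + r(-1.15) + r(-0.25) + r(0.65) + r(1.55)].
Sum = -5.5828125.

-5.5828125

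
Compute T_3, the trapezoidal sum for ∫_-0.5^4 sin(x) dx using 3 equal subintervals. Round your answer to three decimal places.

Δx = (4 − (-0.5))/3 = 1.5.
f(-0.5) ≈ -0.479, f(1) ≈ 0.841, f(2.5) ≈ 0.598, f(4) ≈ -0.757.
T_3 = (Δx/2)·[f(x_0) + 2f(x_1) + 2f(x_2) + f(x_3)].
Sum ≈ 1.233.

1.233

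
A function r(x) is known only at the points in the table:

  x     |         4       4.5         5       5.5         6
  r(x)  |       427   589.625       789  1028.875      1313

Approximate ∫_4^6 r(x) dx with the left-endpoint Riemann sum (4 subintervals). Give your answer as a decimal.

1417.25

Δx = 0.5.
Sum = 0.5·[427 + 589.625 + 789 + 1028.875] = 1417.25.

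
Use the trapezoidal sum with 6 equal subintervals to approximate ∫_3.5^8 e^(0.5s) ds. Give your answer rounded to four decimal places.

98.8292

Δs = (8 − 3.5)/6 = 0.75.
f(3.5) ≈ 5.7546, f(4.25) ≈ 8.3729, f(5) ≈ 12.1825, f(5.75) ≈ 17.7254, f(6.5) ≈ 25.7903, f(7.25) ≈ 37.5247, f(8) ≈ 54.5982.
T_6 = (Δs/2)·[f(s_0) + 2f(s_1) + ... + 2f(s_{5}) + f(s_6)].
Sum ≈ 98.8292.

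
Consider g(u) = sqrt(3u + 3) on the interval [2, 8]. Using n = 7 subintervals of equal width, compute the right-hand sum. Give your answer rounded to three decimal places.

Δu = (8 − 2)/7 = 6/7.
Right endpoints: 20/7, 26/7, 32/7, 38/7, 44/7, 50/7, 8.
g(20/7) ≈ 3.402, g(26/7) ≈ 3.761, g(32/7) ≈ 4.088, g(38/7) ≈ 4.392, g(44/7) ≈ 4.675, g(50/7) ≈ 4.943, g(8) ≈ 5.196.
Sum = Δu · [g(20/7) + g(26/7) + g(32/7) + ...].
Sum ≈ 26.105.

26.105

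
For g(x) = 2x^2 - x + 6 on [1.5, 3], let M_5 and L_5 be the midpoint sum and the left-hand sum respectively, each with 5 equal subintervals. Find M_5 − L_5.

M_5 = 21.3525.
L_5 = 19.62.
M_5 − L_5 = 1.7325.

1.7325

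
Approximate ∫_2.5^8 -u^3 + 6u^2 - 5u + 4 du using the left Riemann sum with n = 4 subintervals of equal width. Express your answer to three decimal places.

Δu = (8 − 2.5)/4 = 1.375.
Left endpoints: 2.5, 3.875, 5.25, 6.625.
f(2.5) = 13.375, f(3.875) = 8465/512, f(5.25) = -1.578125, f(6.625) = -28957/512.
Sum = Δu · [f(2.5) + f(3.875) + f(5.25) + f(6.625)].
Sum ≈ -38.812.

-38.812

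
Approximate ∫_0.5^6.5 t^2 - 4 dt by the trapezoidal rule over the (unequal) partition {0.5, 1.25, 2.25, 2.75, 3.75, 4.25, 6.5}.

Subinterval widths: 0.75, 1, 0.5, 1, 0.5, 2.25.
f(0.5) = -3.75, f(1.25) = -2.4375, f(2.25) = 1.0625, f(2.75) = 3.5625, f(3.75) = 10.0625, f(4.25) = 14.0625, f(6.5) = 38.25.
On each subinterval the trapezoid contributes (Δt_i/2)·[f(t_{i-1}) + f(t_i)].
Sum = 69.84375.

69.84375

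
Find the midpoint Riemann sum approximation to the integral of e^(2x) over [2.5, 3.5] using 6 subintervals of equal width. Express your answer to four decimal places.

Δx = (3.5 − 2.5)/6 = 1/6.
Midpoints: 31/12, 2.75, 35/12, 37/12, 3.25, 41/12.
f(31/12) ≈ 175.3294, f(2.75) ≈ 244.6919, f(35/12) ≈ 341.4951, f(37/12) ≈ 476.5948, f(3.25) ≈ 665.1416, f(41/12) ≈ 928.2799.
Sum = Δx · [f(31/12) + f(2.75) + f(35/12) + ...].
Sum ≈ 471.9221.

471.9221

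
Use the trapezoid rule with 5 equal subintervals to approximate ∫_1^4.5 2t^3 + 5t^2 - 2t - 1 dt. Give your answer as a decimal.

Δt = (4.5 − 1)/5 = 0.7.
f(1) = 4, f(1.7) = 19.876, f(2.4) = 50.648, f(3.1) = 100.432, f(3.8) = 173.344, f(4.5) = 273.5.
T_5 = (Δt/2)·[f(t_0) + 2f(t_1) + ... + 2f(t_{4}) + f(t_5)].
Sum = 338.135.

338.135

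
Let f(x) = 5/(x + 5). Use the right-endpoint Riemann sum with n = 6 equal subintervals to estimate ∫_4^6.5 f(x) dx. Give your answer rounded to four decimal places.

Δx = (6.5 − 4)/6 = 5/12.
Right endpoints: 53/12, 29/6, 5.25, 17/3, 73/12, 6.5.
f(53/12) = 60/113, f(29/6) = 30/59, f(5.25) = 20/41, f(17/3) = 0.46875, f(73/12) = 60/133, f(6.5) = 10/23.
Sum = Δx · [f(53/12) + f(29/6) + f(5.25) + ...].
Sum ≈ 1.2008.

1.2008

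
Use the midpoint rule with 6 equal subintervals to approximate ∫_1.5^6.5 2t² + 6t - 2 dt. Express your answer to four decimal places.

Δt = (6.5 − 1.5)/6 = 5/6.
Midpoints: 23/12, 2.75, 43/12, 53/12, 5.25, 73/12.
f(23/12) = 1213/72, f(2.75) = 29.625, f(43/12) = 3253/72, f(53/12) = 4573/72, f(5.25) = 84.625, f(73/12) = 7813/72.
Sum = Δt · [f(23/12) + f(2.75) + f(43/12) + ...].
Sum ≈ 290.2546.

290.2546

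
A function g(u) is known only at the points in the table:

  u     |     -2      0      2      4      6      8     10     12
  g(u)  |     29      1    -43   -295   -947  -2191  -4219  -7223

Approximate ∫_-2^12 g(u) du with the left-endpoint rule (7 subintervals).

Δu = 2.
Sum = 2·[29 + 1 + (-43) + (-295) + (-947) + (-2191) + (-4219)] = -15330.

-15330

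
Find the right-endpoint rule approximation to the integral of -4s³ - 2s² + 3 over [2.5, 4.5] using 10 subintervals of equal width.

-448.92

Δs = (4.5 − 2.5)/10 = 0.2.
Right endpoints: 2.7, 2.9, 3.1, 3.3, 3.5, 3.7, 3.9, 4.1, 4.3, 4.5.
f(2.7) = -90.312, f(2.9) = -111.376, f(3.1) = -135.384, f(3.3) = -162.528, f(3.5) = -193, f(3.7) = -226.992, f(3.9) = -264.696, f(4.1) = -306.304, f(4.3) = -352.008, f(4.5) = -402.
Sum = Δs · [f(2.7) + f(2.9) + f(3.1) + ...].
Sum = -448.92.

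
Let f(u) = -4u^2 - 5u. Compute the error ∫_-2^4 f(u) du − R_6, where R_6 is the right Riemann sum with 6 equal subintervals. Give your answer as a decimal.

Exact integral: ∫_-2^4 f(u) du = -126.
R_6 = -169.
Error = -126 − (-169) = 43.

43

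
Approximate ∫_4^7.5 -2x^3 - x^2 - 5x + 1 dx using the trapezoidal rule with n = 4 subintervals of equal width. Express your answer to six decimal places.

Δx = (7.5 − 4)/4 = 0.875.
f(4) = -163, f(4.875) = -278.85546875, f(5.75) = -441.03125, f(6.625) = -657.56640625, f(7.5) = -936.5.
T_4 = (Δx/2)·[f(x_0) + 2f(x_1) + 2f(x_2) + 2f(x_3) + f(x_4)].
Sum ≈ -1686.302734.

-1686.302734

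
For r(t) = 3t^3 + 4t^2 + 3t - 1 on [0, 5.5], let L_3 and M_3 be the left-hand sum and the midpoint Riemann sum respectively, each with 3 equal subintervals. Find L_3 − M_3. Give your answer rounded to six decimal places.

-450.703993

L_3 ≈ 453.01157407.
M_3 ≈ 903.71556713.
L_3 − M_3 ≈ -450.703993.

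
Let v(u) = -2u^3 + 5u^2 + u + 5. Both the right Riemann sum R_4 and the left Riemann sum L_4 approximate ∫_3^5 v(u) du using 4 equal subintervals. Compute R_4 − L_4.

R_4 = -120.75.
L_4 = -63.75.
R_4 − L_4 = -57.

-57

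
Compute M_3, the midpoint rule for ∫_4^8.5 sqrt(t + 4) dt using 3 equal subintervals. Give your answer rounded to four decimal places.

14.3811

Δt = (8.5 − 4)/3 = 1.5.
Midpoints: 4.75, 6.25, 7.75.
f(4.75) ≈ 2.9580, f(6.25) ≈ 3.2016, f(7.75) ≈ 3.4278.
Sum = Δt · [f(4.75) + f(6.25) + f(7.75)].
Sum ≈ 14.3811.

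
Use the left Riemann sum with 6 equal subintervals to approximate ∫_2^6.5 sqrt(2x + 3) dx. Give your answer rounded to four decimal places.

14.6461

Δx = (6.5 − 2)/6 = 0.75.
Left endpoints: 2, 2.75, 3.5, 4.25, 5, 5.75.
f(2) ≈ 2.6458, f(2.75) ≈ 2.9155, f(3.5) ≈ 3.1623, f(4.25) ≈ 3.3912, f(5) ≈ 3.6056, f(5.75) ≈ 3.8079.
Sum = Δx · [f(2) + f(2.75) + f(3.5) + ...].
Sum ≈ 14.6461.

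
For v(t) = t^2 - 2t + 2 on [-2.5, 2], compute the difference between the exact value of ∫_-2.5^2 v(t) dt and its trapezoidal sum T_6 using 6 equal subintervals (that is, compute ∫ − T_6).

-0.421875

Exact integral: ∫_-2.5^2 v(t) dt = 19.125.
T_6 = 19.546875.
Error = 19.125 − 19.546875 = -0.421875.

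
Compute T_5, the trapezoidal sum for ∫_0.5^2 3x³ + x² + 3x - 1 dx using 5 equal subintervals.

Δx = (2 − 0.5)/5 = 0.3.
f(0.5) = 1.125, f(0.8) = 3.576, f(1.1) = 7.503, f(1.4) = 13.392, f(1.7) = 21.729, f(2) = 33.
T_5 = (Δx/2)·[f(x_0) + 2f(x_1) + ... + 2f(x_{4}) + f(x_5)].
Sum = 18.97875.

18.97875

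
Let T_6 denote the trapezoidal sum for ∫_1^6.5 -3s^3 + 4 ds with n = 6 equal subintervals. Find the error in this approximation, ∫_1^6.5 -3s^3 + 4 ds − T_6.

Exact integral: ∫_1^6.5 f(s) ds = -1316.046875.
T_6 = -1342.04296875.
Error = -1316.046875 − (-1342.04296875) = 25.99609375.

25.99609375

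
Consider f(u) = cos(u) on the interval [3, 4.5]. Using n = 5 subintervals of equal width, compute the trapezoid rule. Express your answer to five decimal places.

-1.11025

Δu = (4.5 − 3)/5 = 0.3.
f(3) ≈ -0.98999, f(3.3) ≈ -0.98748, f(3.6) ≈ -0.89676, f(3.9) ≈ -0.72593, f(4.2) ≈ -0.49026, f(4.5) ≈ -0.21080.
T_5 = (Δu/2)·[f(u_0) + 2f(u_1) + ... + 2f(u_{4}) + f(u_5)].
Sum ≈ -1.11025.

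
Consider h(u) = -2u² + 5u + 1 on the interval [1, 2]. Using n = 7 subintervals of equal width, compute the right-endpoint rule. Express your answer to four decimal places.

3.7551

Δu = (2 − 1)/7 = 1/7.
Right endpoints: 8/7, 9/7, 10/7, 11/7, 12/7, 13/7, 2.
h(8/7) = 201/49, h(9/7) = 202/49, h(10/7) = 199/49, h(11/7) = 192/49, h(12/7) = 181/49, h(13/7) = 166/49, h(2) = 3.
Sum = Δu · [h(8/7) + h(9/7) + h(10/7) + ...].
Sum ≈ 3.7551.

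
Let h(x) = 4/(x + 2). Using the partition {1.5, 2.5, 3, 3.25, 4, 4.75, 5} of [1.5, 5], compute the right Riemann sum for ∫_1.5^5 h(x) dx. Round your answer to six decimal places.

Subinterval widths: 1, 0.5, 0.25, 0.75, 0.75, 0.25.
Right endpoints: 2.5, 3, 3.25, 4, 4.75, 5.
h(2.5) = 8/9, h(3) = 0.8, h(3.25) = 16/21, h(4) = 2/3, h(4.75) = 16/27, h(5) = 4/7.
Sum = Σ Δx_i · h(x_i).
Sum ≈ 2.566667.

2.566667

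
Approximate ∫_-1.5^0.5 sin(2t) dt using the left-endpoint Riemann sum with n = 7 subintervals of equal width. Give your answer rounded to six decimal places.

Δt = (0.5 − (-1.5))/7 = 2/7.
Left endpoints: -1.5, -17/14, -13/14, -9/14, -5/14, -1/14, 3/14.
f(-1.5) ≈ -0.141120, f(-17/14) ≈ -0.654122, f(-13/14) ≈ -0.959282, f(-9/14) ≈ -0.959639, f(-5/14) ≈ -0.655078, f(-1/14) ≈ -0.142372, f(3/14) ≈ 0.415572.
Sum = Δt · [f(-1.5) + f(-17/14) + f(-13/14) + ...].
Sum ≈ -0.884583.

-0.884583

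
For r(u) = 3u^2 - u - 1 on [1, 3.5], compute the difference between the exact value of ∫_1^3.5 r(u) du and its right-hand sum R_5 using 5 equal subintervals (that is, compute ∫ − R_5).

-8.125

Exact integral: ∫_1^3.5 r(u) du = 33.75.
R_5 = 41.875.
Error = 33.75 − 41.875 = -8.125.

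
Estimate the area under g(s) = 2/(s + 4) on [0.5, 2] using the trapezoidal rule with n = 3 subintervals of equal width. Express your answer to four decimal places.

0.5763

Δs = (2 − 0.5)/3 = 0.5.
g(0.5) = 4/9, g(1) = 0.4, g(1.5) = 4/11, g(2) = 1/3.
T_3 = (Δs/2)·[g(s_0) + 2g(s_1) + 2g(s_2) + g(s_3)].
Sum ≈ 0.5763.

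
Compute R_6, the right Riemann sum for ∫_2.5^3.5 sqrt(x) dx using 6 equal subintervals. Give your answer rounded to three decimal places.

Δx = (3.5 − 2.5)/6 = 1/6.
Right endpoints: 8/3, 17/6, 3, 19/6, 10/3, 3.5.
f(8/3) ≈ 1.633, f(17/6) ≈ 1.683, f(3) ≈ 1.732, f(19/6) ≈ 1.780, f(10/3) ≈ 1.826, f(3.5) ≈ 1.871.
Sum = Δx · [f(8/3) + f(17/6) + f(3) + ...].
Sum ≈ 1.754.

1.754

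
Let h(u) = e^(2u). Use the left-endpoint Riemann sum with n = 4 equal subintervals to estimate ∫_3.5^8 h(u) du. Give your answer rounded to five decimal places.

1177656.89413

Δu = (8 − 3.5)/4 = 1.125.
Left endpoints: 3.5, 4.625, 5.75, 6.875.
h(3.5) ≈ 1096.63316, h(4.625) ≈ 10404.56572, h(5.75) ≈ 98715.77101, h(6.875) ≈ 936589.15823.
Sum = Δu · [h(3.5) + h(4.625) + h(5.75) + h(6.875)].
Sum ≈ 1177656.89413.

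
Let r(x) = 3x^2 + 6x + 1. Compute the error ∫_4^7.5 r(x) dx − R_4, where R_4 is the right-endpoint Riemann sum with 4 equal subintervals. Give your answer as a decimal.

Exact integral: ∫_4^7.5 r(x) dx = 482.125.
R_4 = 545.48046875.
Error = 482.125 − 545.48046875 = -63.35546875.

-63.35546875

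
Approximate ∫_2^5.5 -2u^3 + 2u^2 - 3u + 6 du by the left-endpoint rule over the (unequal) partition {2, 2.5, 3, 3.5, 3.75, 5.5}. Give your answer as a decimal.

Subinterval widths: 0.5, 0.5, 0.5, 0.25, 1.75.
Left endpoints: 2, 2.5, 3, 3.5, 3.75.
f(2) = -8, f(2.5) = -20.25, f(3) = -39, f(3.5) = -65.75, f(3.75) = -82.59375.
Sum = Σ Δu_i · f(u_i).
Sum = -194.6015625.

-194.6015625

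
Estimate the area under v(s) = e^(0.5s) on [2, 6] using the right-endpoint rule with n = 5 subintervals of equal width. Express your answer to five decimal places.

Δs = (6 − 2)/5 = 0.8.
Right endpoints: 2.8, 3.6, 4.4, 5.2, 6.
v(2.8) ≈ 4.05520, v(3.6) ≈ 6.04965, v(4.4) ≈ 9.02501, v(5.2) ≈ 13.46374, v(6) ≈ 20.08554.
Sum = Δs · [v(2.8) + v(3.6) + v(4.4) + v(5.2) + v(6)].
Sum ≈ 42.14331.

42.14331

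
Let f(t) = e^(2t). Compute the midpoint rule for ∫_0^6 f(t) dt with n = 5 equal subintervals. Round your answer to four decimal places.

Δt = (6 − 0)/5 = 1.2.
Midpoints: 0.6, 1.8, 3, 4.2, 5.4.
f(0.6) ≈ 3.3201, f(1.8) ≈ 36.5982, f(3) ≈ 403.4288, f(4.2) ≈ 4447.0667, f(5.4) ≈ 49020.8011.
Sum = Δt · [f(0.6) + f(1.8) + f(3) + f(4.2) + f(5.4)].
Sum ≈ 64693.4580.

64693.4580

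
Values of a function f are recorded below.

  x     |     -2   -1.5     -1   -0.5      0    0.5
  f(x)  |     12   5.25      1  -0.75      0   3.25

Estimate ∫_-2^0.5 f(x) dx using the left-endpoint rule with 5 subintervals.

8.75

Δx = 0.5.
Sum = 0.5·[12 + 5.25 + 1 + (-0.75) + 0] = 8.75.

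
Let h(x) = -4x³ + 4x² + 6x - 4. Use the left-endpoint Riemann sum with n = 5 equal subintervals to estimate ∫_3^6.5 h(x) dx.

-1010.52

Δx = (6.5 − 3)/5 = 0.7.
Left endpoints: 3, 3.7, 4.4, 5.1, 5.8.
h(3) = -58, h(3.7) = -129.652, h(4.4) = -240.896, h(5.1) = -399.964, h(5.8) = -615.088.
Sum = Δx · [h(3) + h(3.7) + h(4.4) + h(5.1) + h(5.8)].
Sum = -1010.52.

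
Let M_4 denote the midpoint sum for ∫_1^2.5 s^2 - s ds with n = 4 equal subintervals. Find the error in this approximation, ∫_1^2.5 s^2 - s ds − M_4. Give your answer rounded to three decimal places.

0.018

Exact integral: ∫_1^2.5 f(s) ds = 2.25.
M_4 ≈ 2.23242.
Error ≈ 2.25 − 2.23242 ≈ 0.018.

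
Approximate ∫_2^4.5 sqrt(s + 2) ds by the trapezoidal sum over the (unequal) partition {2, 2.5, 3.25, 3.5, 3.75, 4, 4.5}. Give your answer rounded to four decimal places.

5.7132

Subinterval widths: 0.5, 0.75, 0.25, 0.25, 0.25, 0.5.
f(2) ≈ 2.0000, f(2.5) ≈ 2.1213, f(3.25) ≈ 2.2913, f(3.5) ≈ 2.3452, f(3.75) ≈ 2.3979, f(4) ≈ 2.4495, f(4.5) ≈ 2.5495.
On each subinterval the trapezoid contributes (Δs_i/2)·[f(s_{i-1}) + f(s_i)].
Sum ≈ 5.7132.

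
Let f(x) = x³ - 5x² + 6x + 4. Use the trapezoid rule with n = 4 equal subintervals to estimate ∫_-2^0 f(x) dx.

Δx = (0 − (-2))/4 = 0.5.
f(-2) = -36, f(-1.5) = -19.625, f(-1) = -8, f(-0.5) = -0.375, f(0) = 4.
T_4 = (Δx/2)·[f(x_0) + 2f(x_1) + 2f(x_2) + 2f(x_3) + f(x_4)].
Sum = -22.

-22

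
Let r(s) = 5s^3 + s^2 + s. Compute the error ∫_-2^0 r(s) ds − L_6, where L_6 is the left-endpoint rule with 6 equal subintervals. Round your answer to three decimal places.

6.852

Exact integral: ∫_-2^0 r(s) ds ≈ -19.33333.
L_6 ≈ -26.18519.
Error ≈ -19.33333 − (-26.18519) ≈ 6.852.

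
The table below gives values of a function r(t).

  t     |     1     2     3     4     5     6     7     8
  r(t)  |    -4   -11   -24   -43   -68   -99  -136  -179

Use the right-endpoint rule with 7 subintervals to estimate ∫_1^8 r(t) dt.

Δt = 1.
Sum = 1·[(-11) + (-24) + (-43) + (-68) + (-99) + (-136) + (-179)] = -560.

-560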